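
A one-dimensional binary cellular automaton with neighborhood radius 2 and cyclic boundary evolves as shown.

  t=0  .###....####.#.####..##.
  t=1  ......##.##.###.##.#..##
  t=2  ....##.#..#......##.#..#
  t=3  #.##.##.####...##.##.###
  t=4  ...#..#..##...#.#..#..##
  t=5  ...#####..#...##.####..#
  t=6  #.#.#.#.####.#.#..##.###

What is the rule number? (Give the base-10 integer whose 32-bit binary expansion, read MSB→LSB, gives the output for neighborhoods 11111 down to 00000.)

  ##### -> .   bit 31 = 0  t=5,i=5
  ####. -> #   bit 30 = 1  t=0,i=10
  ###.# -> .   bit 29 = 0  t=0,i=11
  ###.. -> .   bit 28 = 0  t=0,i=3
  ##.## -> .   bit 27 = 0  t=1,i=8
  ##.#. -> #   bit 26 = 1  t=0,i=12
  ##..# -> #   bit 25 = 1  t=0,i=19
  ##... -> .   bit 24 = 0  t=0,i=4
  #.### -> .   bit 23 = 0  t=0,i=15
  #.##. -> .   bit 22 = 0  t=1,i=9
  #.#.# -> #   bit 21 = 1  t=0,i=13
  #.#.. -> .   bit 20 = 0  t=1,i=19
  #..## -> .   bit 19 = 0  t=0,i=0
  #..#. -> #   bit 18 = 1  t=2,i=9
  #...# -> .   bit 17 = 0  t=3,i=13
  #.... -> .   bit 16 = 0  t=0,i=5
  .#### -> #   bit 15 = 1  t=0,i=9
  .###. -> .   bit 14 = 0  t=0,i=2
  .##.# -> #   bit 13 = 1  t=1,i=7
  .##.. -> #   bit 12 = 1  t=0,i=22
  .#.## -> #   bit 11 = 1  t=0,i=14
  .#.#. -> #   bit 10 = 1  t=4,i=15
  .#..# -> #   bit 9 = 1  t=1,i=20
  .#... -> #   bit 8 = 1  t=2,i=0
  ..### -> .   bit 7 = 0  t=0,i=1
  ..##. -> .   bit 6 = 0  t=0,i=21
  ..#.# -> #   bit 5 = 1  t=4,i=14
  ..#.. -> #   bit 4 = 1  t=2,i=10
  ...## -> #   bit 3 = 1  t=0,i=7
  ...#. -> .   bit 2 = 0  t=4,i=2
  ....# -> #   bit 1 = 1  t=0,i=6
  ..... -> .   bit 0 = 0  t=1,i=2
  bits 01000110001001001011111100111010 = 1176813370

1176813370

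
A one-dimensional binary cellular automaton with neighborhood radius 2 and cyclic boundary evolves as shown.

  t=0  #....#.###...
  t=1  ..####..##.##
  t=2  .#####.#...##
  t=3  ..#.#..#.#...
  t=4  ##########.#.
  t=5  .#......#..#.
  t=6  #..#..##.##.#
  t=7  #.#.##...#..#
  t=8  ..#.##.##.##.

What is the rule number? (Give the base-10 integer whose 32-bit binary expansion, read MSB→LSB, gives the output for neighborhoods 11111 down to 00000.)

1350555302

  nb #####: next=.  (t=2,i=3, bit31=0)
  nb ####.: next=#  (t=1,i=4, bit30=1)
  nb ###.#: next=.  (t=2,i=5, bit29=0)
  nb ###..: next=#  (t=0,i=9, bit28=1)
  nb ##.##: next=.  (t=1,i=10, bit27=0)
  nb ##.#.: next=.  (t=2,i=6, bit26=0)
  nb ##..#: next=.  (t=1,i=0, bit25=0)
  nb ##...: next=.  (t=0,i=10, bit24=0)
  nb #.###: next=.  (t=0,i=7, bit23=0)
  nb #.##.: next=#  (t=1,i=11, bit22=1)
  nb #.#.#: next=#  (t=4,i=11, bit21=1)
  nb #.#..: next=#  (t=2,i=7, bit20=1)
  nb #..##: next=#  (t=1,i=1, bit19=1)
  nb #..#.: next=#  (t=3,i=6, bit18=1)
  nb #...#: next=#  (t=0,i=11, bit17=1)
  nb #....: next=#  (t=0,i=2, bit16=1)
  nb .####: next=#  (t=1,i=3, bit15=1)
  nb .###.: next=#  (t=0,i=8, bit14=1)
  nb .##.#: next=.  (t=1,i=9, bit13=0)
  nb .##..: next=#  (t=1,i=12, bit12=1)
  nb .#.##: next=.  (t=0,i=6, bit11=0)
  nb .#.#.: next=#  (t=3,i=3, bit10=1)
  nb .#..#: next=#  (t=3,i=5, bit9=1)
  nb .#...: next=.  (t=0,i=1, bit8=0)
  nb ..###: next=#  (t=1,i=2, bit7=1)
  nb ..##.: next=.  (t=1,i=8, bit6=0)
  nb ..#.#: next=#  (t=0,i=5, bit5=1)
  nb ..#..: next=.  (t=0,i=0, bit4=0)
  nb ...##: next=.  (t=2,i=10, bit3=0)
  nb ...#.: next=#  (t=0,i=4, bit2=1)
  nb ....#: next=#  (t=0,i=3, bit1=1)
  nb .....: next=.  (t=3,i=12, bit0=0)
  bits 01010000011111111101011010100110 = 1350555302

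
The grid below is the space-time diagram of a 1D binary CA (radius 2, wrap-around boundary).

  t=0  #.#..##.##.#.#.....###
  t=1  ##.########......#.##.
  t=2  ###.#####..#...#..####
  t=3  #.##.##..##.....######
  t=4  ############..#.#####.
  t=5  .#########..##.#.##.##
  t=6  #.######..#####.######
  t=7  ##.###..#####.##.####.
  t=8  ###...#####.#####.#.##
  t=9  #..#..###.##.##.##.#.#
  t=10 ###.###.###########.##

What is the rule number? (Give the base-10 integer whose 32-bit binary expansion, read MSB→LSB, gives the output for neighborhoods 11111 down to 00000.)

  nb #####: next=#  (t=1,i=5, bit31=1)
  nb ####.: next=.  (t=0,i=21, bit30=0)
  nb ###.#: next=#  (t=0,i=0, bit29=1)
  nb ###..: next=.  (t=1,i=10, bit28=0)
  nb ##.##: next=#  (t=0,i=7, bit27=1)
  nb ##.#.: next=#  (t=0,i=1, bit26=1)
  nb ##..#: next=#  (t=2,i=9, bit25=1)
  nb ##...: next=#  (t=1,i=11, bit24=1)
  nb #.###: next=.  (t=1,i=3, bit23=0)
  nb #.##.: next=#  (t=0,i=8, bit22=1)
  nb #.#.#: next=.  (t=0,i=11, bit21=0)
  nb #.#..: next=.  (t=0,i=2, bit20=0)
  nb #..##: next=#  (t=0,i=4, bit19=1)
  nb #..#.: next=#  (t=2,i=10, bit18=1)
  nb #...#: next=.  (t=2,i=13, bit17=0)
  nb #....: next=.  (t=0,i=15, bit16=0)
  nb .####: next=#  (t=0,i=20, bit15=1)
  nb .###.: next=.  (t=7,i=4, bit14=0)
  nb .##.#: next=#  (t=0,i=6, bit13=1)
  nb .##..: next=#  (t=3,i=6, bit12=1)
  nb .#.##: next=#  (t=1,i=18, bit11=1)
  nb .#.#.: next=.  (t=0,i=12, bit10=0)
  nb .#..#: next=#  (t=0,i=3, bit9=1)
  nb .#...: next=.  (t=0,i=14, bit8=0)
  nb ..###: next=#  (t=0,i=19, bit7=1)
  nb ..##.: next=#  (t=0,i=5, bit6=1)
  nb ..#.#: next=.  (t=1,i=17, bit5=0)
  nb ..#..: next=.  (t=2,i=11, bit4=0)
  nb ...##: next=.  (t=0,i=18, bit3=0)
  nb ...#.: next=.  (t=1,i=16, bit2=0)
  nb ....#: next=#  (t=0,i=17, bit1=1)
  nb .....: next=.  (t=0,i=16, bit0=0)
  bits 10101111010011001011101011000010 = 2941041346

2941041346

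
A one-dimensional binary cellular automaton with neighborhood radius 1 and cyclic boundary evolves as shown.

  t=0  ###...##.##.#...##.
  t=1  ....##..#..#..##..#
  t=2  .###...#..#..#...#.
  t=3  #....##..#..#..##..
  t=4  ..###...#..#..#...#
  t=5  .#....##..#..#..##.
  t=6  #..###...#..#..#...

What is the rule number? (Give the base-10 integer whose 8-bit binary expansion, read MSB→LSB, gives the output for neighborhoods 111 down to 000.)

  [7] ### => .  t=0,i=1
  [6] ##. => .  t=0,i=2
  [5] #.# => #  t=0,i=8
  [4] #.. => .  t=0,i=3
  [3] .## => .  t=0,i=0
  [2] .#. => .  t=0,i=12
  [1] ..# => #  t=0,i=5
  [0] ... => #  t=0,i=4
  bits 00100011 = 35

35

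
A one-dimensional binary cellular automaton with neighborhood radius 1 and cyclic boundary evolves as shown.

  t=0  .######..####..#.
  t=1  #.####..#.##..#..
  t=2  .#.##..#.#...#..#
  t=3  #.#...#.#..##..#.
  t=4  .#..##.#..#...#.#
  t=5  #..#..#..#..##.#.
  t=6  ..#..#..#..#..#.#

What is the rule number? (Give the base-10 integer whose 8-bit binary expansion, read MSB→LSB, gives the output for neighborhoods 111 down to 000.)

  ### -> #   bit 7 = 1  t=0,i=2
  ##. -> .   bit 6 = 0  t=0,i=6
  #.# -> #   bit 5 = 1  t=1,i=1
  #.. -> .   bit 4 = 0  t=0,i=7
  .## -> .   bit 3 = 0  t=0,i=1
  .#. -> .   bit 2 = 0  t=0,i=15
  ..# -> #   bit 1 = 1  t=0,i=0
  ... -> #   bit 0 = 1  t=2,i=11
  bits 10100011 = 163

163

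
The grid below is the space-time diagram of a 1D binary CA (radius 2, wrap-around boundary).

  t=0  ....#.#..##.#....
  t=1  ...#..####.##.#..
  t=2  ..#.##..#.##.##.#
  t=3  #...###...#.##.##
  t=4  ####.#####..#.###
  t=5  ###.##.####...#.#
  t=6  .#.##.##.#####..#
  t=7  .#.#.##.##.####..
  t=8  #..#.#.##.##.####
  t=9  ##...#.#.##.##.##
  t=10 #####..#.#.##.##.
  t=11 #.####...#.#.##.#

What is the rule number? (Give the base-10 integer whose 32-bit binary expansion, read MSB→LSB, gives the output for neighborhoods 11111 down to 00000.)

  [31] ##### => #  t=4,i=0
  [30] ####. => #  t=1,i=8
  [29] ###.# => .  t=1,i=9
  [28] ###.. => #  t=3,i=0
  [27] ##.## => #  t=1,i=10
  [26] ##.#. => #  t=0,i=11
  [25] ##..# => #  t=2,i=6
  [24] ##... => #  t=3,i=1
  [23] #.### => #  t=3,i=15
  [22] #.##. => #  t=1,i=11
  [21] #.#.# => #  t=6,i=1
  [20] #.#.. => #  t=0,i=6
  [19] #..## => #  t=0,i=8
  [18] #..#. => .  t=2,i=1
  [17] #...# => #  t=3,i=2
  [16] #.... => #  t=0,i=14
  [15] .#### => .  t=1,i=7
  [14] .###. => #  t=3,i=5
  [13] .##.# => .  t=0,i=10
  [12] .##.. => #  t=2,i=5
  [11] .#.## => .  t=2,i=3
  [10] .#.#. => .  t=0,i=5
  [9] .#..# => #  t=0,i=7
  [8] .#... => .  t=0,i=13
  [7] ..### => .  t=1,i=6
  [6] ..##. => #  t=0,i=9
  [5] ..#.# => .  t=0,i=4
  [4] ..#.. => .  t=1,i=3
  [3] ...## => #  t=3,i=3
  [2] ...#. => #  t=0,i=3
  [1] ....# => .  t=0,i=2
  [0] ..... => .  t=0,i=0
  bits 11011111111110110101001001001100 = 3757789772

3757789772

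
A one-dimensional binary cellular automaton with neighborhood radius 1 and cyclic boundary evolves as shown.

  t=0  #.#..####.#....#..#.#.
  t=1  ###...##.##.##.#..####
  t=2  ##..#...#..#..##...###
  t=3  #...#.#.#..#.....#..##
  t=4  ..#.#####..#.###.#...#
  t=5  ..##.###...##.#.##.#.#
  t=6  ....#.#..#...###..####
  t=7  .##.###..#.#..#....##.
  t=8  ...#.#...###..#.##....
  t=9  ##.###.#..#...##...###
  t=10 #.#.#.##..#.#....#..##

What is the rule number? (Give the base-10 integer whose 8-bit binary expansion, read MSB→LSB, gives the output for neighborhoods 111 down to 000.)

  ### -> #   bit 7 = 1  t=0,i=6
  ##. -> .   bit 6 = 0  t=0,i=8
  #.# -> #   bit 5 = 1  t=0,i=1
  #.. -> .   bit 4 = 0  t=0,i=3
  .## -> .   bit 3 = 0  t=0,i=5
  .#. -> #   bit 2 = 1  t=0,i=0
  ..# -> .   bit 1 = 0  t=0,i=4
  ... -> #   bit 0 = 1  t=0,i=12
  bits 10100101 = 165

165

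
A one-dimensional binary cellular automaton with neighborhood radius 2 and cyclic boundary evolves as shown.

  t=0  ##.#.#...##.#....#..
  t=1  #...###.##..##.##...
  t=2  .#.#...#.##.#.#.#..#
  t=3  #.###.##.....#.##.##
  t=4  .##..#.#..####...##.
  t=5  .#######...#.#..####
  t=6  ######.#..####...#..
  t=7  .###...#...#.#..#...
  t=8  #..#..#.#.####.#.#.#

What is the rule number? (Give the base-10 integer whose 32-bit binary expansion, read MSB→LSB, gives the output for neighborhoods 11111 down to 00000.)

2593428847

  #####|#  b31=1 t=5,i=3
  ####.|.  b30=0 t=4,i=12
  ###.#|.  b29=0 t=1,i=6
  ###..|#  b28=1 t=4,i=13
  ##.##|#  b27=1 t=1,i=7
  ##.#.|.  b26=0 t=0,i=2
  ##..#|#  b25=1 t=1,i=10
  ##...|.  b24=0 t=1,i=17
  #.###|#  b23=1 t=3,i=2
  #.##.|.  b22=0 t=1,i=8
  #.#.#|.  b21=0 t=0,i=3
  #.#..|#  b20=1 t=0,i=5
  #..##|.  b19=0 t=0,i=19
  #..#.|#  b18=1 t=2,i=18
  #...#|.  b17=0 t=0,i=7
  #....|.  b16=0 t=0,i=14
  .####|#  b15=1 t=4,i=11
  .###.|.  b14=0 t=1,i=5
  .##.#|.  b13=0 t=0,i=1
  .##..|#  b12=1 t=1,i=9
  .#.##|.  b11=0 t=2,i=8
  .#.#.|#  b10=1 t=0,i=4
  .#..#|.  b9=0 t=0,i=18
  .#...|#  b8=1 t=0,i=6
  ..###|.  b7=0 t=1,i=4
  ..##.|#  b6=1 t=0,i=0
  ..#.#|#  b5=1 t=2,i=7
  ..#..|.  b4=0 t=0,i=17
  ...##|#  b3=1 t=0,i=8
  ...#.|#  b2=1 t=0,i=16
  ....#|#  b1=1 t=0,i=15
  .....|#  b0=1 t=3,i=10
  bits 10011010100101001001010101101111 = 2593428847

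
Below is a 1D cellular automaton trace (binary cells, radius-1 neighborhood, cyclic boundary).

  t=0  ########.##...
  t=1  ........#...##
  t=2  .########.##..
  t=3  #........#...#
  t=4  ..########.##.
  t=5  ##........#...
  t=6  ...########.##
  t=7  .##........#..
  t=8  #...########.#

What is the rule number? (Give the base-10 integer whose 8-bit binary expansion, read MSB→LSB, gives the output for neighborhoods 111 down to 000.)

39

  nb ###: next=.  (t=0,i=1, bit7=0)
  nb ##.: next=.  (t=0,i=7, bit6=0)
  nb #.#: next=#  (t=0,i=8, bit5=1)
  nb #..: next=.  (t=0,i=11, bit4=0)
  nb .##: next=.  (t=0,i=0, bit3=0)
  nb .#.: next=#  (t=1,i=8, bit2=1)
  nb ..#: next=#  (t=0,i=13, bit1=1)
  nb ...: next=#  (t=0,i=12, bit0=1)
  bits 00100111 = 39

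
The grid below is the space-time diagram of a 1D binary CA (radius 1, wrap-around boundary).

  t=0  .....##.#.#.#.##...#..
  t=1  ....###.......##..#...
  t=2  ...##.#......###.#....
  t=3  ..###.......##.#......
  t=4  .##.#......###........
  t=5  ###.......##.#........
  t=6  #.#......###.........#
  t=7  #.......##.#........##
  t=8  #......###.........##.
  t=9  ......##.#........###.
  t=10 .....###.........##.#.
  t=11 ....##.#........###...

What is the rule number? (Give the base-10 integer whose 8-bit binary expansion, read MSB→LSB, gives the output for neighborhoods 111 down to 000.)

74

  nb ###: next=.  (t=1,i=5, bit7=0)
  nb ##.: next=#  (t=0,i=6, bit6=1)
  nb #.#: next=.  (t=0,i=7, bit5=0)
  nb #..: next=.  (t=0,i=16, bit4=0)
  nb .##: next=#  (t=0,i=5, bit3=1)
  nb .#.: next=.  (t=0,i=8, bit2=0)
  nb ..#: next=#  (t=0,i=4, bit1=1)
  nb ...: next=.  (t=0,i=0, bit0=0)
  bits 01001010 = 74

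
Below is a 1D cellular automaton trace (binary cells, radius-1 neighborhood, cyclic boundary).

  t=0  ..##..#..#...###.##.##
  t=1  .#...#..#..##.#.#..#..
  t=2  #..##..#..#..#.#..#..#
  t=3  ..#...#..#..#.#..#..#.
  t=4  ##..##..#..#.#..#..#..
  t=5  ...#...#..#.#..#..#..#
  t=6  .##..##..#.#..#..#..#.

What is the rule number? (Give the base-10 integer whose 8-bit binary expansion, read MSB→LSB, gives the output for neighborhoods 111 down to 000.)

163

  ###|#  b7=1 t=0,i=14
  ##.|.  b6=0 t=0,i=3
  #.#|#  b5=1 t=0,i=16
  #..|.  b4=0 t=0,i=0
  .##|.  b3=0 t=0,i=2
  .#.|.  b2=0 t=0,i=6
  ..#|#  b1=1 t=0,i=1
  ...|#  b0=1 t=0,i=11
  bits 10100011 = 163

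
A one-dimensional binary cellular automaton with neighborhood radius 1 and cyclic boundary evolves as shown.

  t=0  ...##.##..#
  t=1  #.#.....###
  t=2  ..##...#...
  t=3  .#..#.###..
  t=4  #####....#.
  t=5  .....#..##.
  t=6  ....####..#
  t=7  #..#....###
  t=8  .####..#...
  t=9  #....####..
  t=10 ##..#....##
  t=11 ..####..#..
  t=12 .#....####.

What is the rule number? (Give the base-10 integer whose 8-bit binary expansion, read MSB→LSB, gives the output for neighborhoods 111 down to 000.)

22

  ###|.  b7=0 t=1,i=9
  ##.|.  b6=0 t=0,i=4
  #.#|.  b5=0 t=0,i=5
  #..|#  b4=1 t=0,i=0
  .##|.  b3=0 t=0,i=3
  .#.|#  b2=1 t=0,i=10
  ..#|#  b1=1 t=0,i=2
  ...|.  b0=0 t=0,i=1
  bits 00010110 = 22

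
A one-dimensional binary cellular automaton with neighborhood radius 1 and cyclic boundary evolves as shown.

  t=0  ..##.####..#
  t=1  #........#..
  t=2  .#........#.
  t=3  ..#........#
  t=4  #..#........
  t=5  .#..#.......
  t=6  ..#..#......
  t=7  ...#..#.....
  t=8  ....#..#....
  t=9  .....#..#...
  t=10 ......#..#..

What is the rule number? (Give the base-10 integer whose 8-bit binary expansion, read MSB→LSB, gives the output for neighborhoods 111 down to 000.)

16

  ### -> .   bit 7 = 0  t=0,i=6
  ##. -> .   bit 6 = 0  t=0,i=3
  #.# -> .   bit 5 = 0  t=0,i=4
  #.. -> #   bit 4 = 1  t=0,i=0
  .## -> .   bit 3 = 0  t=0,i=2
  .#. -> .   bit 2 = 0  t=0,i=11
  ..# -> .   bit 1 = 0  t=0,i=1
  ... -> .   bit 0 = 0  t=1,i=2
  bits 00010000 = 16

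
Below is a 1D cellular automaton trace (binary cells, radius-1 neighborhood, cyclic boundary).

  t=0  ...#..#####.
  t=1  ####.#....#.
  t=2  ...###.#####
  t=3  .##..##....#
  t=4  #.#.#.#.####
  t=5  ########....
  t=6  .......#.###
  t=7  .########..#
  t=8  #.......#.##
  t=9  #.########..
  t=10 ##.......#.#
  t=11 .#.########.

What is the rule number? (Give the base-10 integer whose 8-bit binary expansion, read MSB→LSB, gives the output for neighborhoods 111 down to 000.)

103

  nb ###: next=.  (t=0,i=7, bit7=0)
  nb ##.: next=#  (t=0,i=10, bit6=1)
  nb #.#: next=#  (t=1,i=4, bit5=1)
  nb #..: next=.  (t=0,i=4, bit4=0)
  nb .##: next=.  (t=0,i=6, bit3=0)
  nb .#.: next=#  (t=0,i=3, bit2=1)
  nb ..#: next=#  (t=0,i=2, bit1=1)
  nb ...: next=#  (t=0,i=0, bit0=1)
  bits 01100111 = 103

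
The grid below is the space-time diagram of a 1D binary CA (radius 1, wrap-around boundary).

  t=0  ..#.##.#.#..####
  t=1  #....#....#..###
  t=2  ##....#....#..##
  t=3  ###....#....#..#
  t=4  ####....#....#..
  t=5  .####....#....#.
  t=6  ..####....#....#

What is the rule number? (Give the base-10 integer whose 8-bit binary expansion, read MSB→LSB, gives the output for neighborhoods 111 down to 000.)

208

  ###|#  b7=1 t=0,i=13
  ##.|#  b6=1 t=0,i=5
  #.#|.  b5=0 t=0,i=3
  #..|#  b4=1 t=0,i=0
  .##|.  b3=0 t=0,i=4
  .#.|.  b2=0 t=0,i=2
  ..#|.  b1=0 t=0,i=1
  ...|.  b0=0 t=1,i=2
  bits 11010000 = 208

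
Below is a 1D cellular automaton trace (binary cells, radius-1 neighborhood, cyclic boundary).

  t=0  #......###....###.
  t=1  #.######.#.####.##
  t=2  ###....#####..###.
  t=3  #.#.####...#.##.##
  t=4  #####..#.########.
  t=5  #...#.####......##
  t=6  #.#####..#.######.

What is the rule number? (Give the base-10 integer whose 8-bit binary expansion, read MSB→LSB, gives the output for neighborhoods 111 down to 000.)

  nb ###: next=.  (t=0,i=8, bit7=0)
  nb ##.: next=#  (t=0,i=9, bit6=1)
  nb #.#: next=#  (t=0,i=17, bit5=1)
  nb #..: next=.  (t=0,i=1, bit4=0)
  nb .##: next=#  (t=0,i=7, bit3=1)
  nb .#.: next=#  (t=0,i=0, bit2=1)
  nb ..#: next=#  (t=0,i=6, bit1=1)
  nb ...: next=#  (t=0,i=2, bit0=1)
  bits 01101111 = 111

111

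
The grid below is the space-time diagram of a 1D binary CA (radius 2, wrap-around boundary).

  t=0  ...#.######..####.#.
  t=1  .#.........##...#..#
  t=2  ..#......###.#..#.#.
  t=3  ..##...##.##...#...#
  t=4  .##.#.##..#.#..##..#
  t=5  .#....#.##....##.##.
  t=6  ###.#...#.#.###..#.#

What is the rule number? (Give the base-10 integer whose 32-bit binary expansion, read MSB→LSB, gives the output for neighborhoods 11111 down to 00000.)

592200026

  nb #####: next=.  (t=0,i=7, bit31=0)
  nb ####.: next=.  (t=0,i=9, bit30=0)
  nb ###.#: next=#  (t=0,i=16, bit29=1)
  nb ###..: next=.  (t=0,i=10, bit28=0)
  nb ##.##: next=.  (t=3,i=9, bit27=0)
  nb ##.#.: next=.  (t=0,i=17, bit26=0)
  nb ##..#: next=#  (t=0,i=11, bit25=1)
  nb ##...: next=#  (t=1,i=13, bit24=1)
  nb #.###: next=.  (t=0,i=5, bit23=0)
  nb #.##.: next=#  (t=3,i=10, bit22=1)
  nb #.#.#: next=.  (t=4,i=4, bit21=0)
  nb #.#..: next=.  (t=0,i=18, bit20=0)
  nb #..##: next=#  (t=0,i=12, bit19=1)
  nb #..#.: next=#  (t=1,i=18, bit18=1)
  nb #...#: next=.  (t=1,i=14, bit17=0)
  nb #....: next=.  (t=0,i=0, bit16=0)
  nb .####: next=.  (t=0,i=6, bit15=0)
  nb .###.: next=#  (t=2,i=10, bit14=1)
  nb .##.#: next=.  (t=3,i=8, bit13=0)
  nb .##..: next=.  (t=1,i=12, bit12=0)
  nb .#.##: next=.  (t=0,i=4, bit11=0)
  nb .#.#.: next=.  (t=1,i=0, bit10=0)
  nb .#..#: next=.  (t=1,i=17, bit9=0)
  nb .#...: next=#  (t=0,i=19, bit8=1)
  nb ..###: next=.  (t=0,i=13, bit7=0)
  nb ..##.: next=#  (t=1,i=11, bit6=1)
  nb ..#.#: next=.  (t=0,i=3, bit5=0)
  nb ..#..: next=#  (t=1,i=16, bit4=1)
  nb ...##: next=#  (t=1,i=10, bit3=1)
  nb ...#.: next=.  (t=0,i=2, bit2=0)
  nb ....#: next=#  (t=0,i=1, bit1=1)
  nb .....: next=.  (t=1,i=4, bit0=0)
  bits 00100011010011000100000101011010 = 592200026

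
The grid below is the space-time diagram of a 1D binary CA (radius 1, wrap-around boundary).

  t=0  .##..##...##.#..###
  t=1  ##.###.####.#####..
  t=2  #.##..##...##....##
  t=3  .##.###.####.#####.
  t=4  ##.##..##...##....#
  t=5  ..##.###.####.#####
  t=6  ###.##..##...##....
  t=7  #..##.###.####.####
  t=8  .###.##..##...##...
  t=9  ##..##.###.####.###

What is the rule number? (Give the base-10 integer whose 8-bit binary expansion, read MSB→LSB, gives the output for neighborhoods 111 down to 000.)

  [7] ### => .  t=0,i=17
  [6] ##. => .  t=0,i=2
  [5] #.# => #  t=0,i=0
  [4] #.. => #  t=0,i=3
  [3] .## => #  t=0,i=1
  [2] .#. => #  t=0,i=13
  [1] ..# => #  t=0,i=4
  [0] ... => #  t=0,i=8
  bits 00111111 = 63

63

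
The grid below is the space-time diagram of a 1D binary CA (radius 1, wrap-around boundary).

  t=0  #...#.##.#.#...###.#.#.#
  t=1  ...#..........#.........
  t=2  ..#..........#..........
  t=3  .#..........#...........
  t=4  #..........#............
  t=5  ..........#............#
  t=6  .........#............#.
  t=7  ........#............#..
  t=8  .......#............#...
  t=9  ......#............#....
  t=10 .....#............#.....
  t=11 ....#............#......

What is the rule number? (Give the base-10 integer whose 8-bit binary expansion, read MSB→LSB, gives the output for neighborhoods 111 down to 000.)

2

  ###|.  b7=0 t=0,i=16
  ##.|.  b6=0 t=0,i=0
  #.#|.  b5=0 t=0,i=5
  #..|.  b4=0 t=0,i=1
  .##|.  b3=0 t=0,i=6
  .#.|.  b2=0 t=0,i=4
  ..#|#  b1=1 t=0,i=3
  ...|.  b0=0 t=0,i=2
  bits 00000010 = 2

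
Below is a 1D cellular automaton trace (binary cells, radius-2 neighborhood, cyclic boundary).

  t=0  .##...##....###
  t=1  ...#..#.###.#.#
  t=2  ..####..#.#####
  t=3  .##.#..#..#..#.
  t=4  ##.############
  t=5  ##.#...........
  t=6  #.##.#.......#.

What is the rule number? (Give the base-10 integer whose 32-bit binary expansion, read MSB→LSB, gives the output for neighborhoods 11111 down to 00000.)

  ##### -> .   bit 31 = 0  t=2,i=12
  ####. -> #   bit 30 = 1  t=2,i=4
  ###.# -> #   bit 29 = 1  t=0,i=14
  ###.. -> .   bit 28 = 0  t=2,i=5
  ##.## -> .   bit 27 = 0  t=0,i=0
  ##.#. -> #   bit 26 = 1  t=1,i=11
  ##..# -> .   bit 25 = 0  t=2,i=0
  ##... -> #   bit 24 = 1  t=0,i=3
  #.### -> #   bit 23 = 1  t=1,i=8
  #.##. -> .   bit 22 = 0  t=0,i=1
  #.#.# -> #   bit 21 = 1  t=1,i=12
  #.#.. -> #   bit 20 = 1  t=1,i=14
  #..## -> #   bit 19 = 1  t=2,i=1
  #..#. -> #   bit 18 = 1  t=1,i=5
  #...# -> .   bit 17 = 0  t=0,i=4
  #.... -> #   bit 16 = 1  t=0,i=9
  .#### -> .   bit 15 = 0  t=2,i=3
  .###. -> .   bit 14 = 0  t=0,i=13
  .##.# -> .   bit 13 = 0  t=3,i=2
  .##.. -> .   bit 12 = 0  t=0,i=2
  .#.## -> .   bit 11 = 0  t=1,i=7
  .#.#. -> #   bit 10 = 1  t=1,i=13
  .#..# -> #   bit 9 = 1  t=1,i=4
  .#... -> .   bit 8 = 0  t=1,i=0
  ..### -> #   bit 7 = 1  t=0,i=12
  ..##. -> #   bit 6 = 1  t=0,i=6
  ..#.# -> .   bit 5 = 0  t=1,i=6
  ..#.. -> #   bit 4 = 1  t=1,i=3
  ...## -> .   bit 3 = 0  t=0,i=5
  ...#. -> #   bit 2 = 1  t=1,i=2
  ....# -> #   bit 1 = 1  t=0,i=10
  ..... -> .   bit 0 = 0  t=5,i=6
  bits 01100101101111010000011011010110 = 1706886870

1706886870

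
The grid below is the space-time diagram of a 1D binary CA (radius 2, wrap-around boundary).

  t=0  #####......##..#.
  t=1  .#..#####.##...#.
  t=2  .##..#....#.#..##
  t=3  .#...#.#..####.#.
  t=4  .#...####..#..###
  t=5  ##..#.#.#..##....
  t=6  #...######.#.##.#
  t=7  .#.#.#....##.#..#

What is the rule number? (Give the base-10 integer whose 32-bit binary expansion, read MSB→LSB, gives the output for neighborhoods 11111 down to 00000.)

  [31] ##### => .  t=0,i=2
  [30] ####. => .  t=0,i=3
  [29] ###.# => .  t=1,i=8
  [28] ###.. => #  t=0,i=4
  [27] ##.## => .  t=1,i=9
  [26] ##.#. => #  t=3,i=14
  [25] ##..# => .  t=0,i=13
  [24] ##... => #  t=0,i=5
  [23] #.### => .  t=0,i=0
  [22] #.##. => #  t=1,i=10
  [21] #.#.# => #  t=5,i=6
  [20] #.#.. => #  t=2,i=12
  [19] #..## => .  t=1,i=3
  [18] #..#. => .  t=0,i=14
  [17] #...# => .  t=1,i=13
  [16] #.... => #  t=0,i=6
  [15] .#### => #  t=0,i=1
  [14] .###. => .  t=4,i=15
  [13] .##.# => .  t=2,i=16
  [12] .##.. => .  t=0,i=12
  [11] .#.## => .  t=0,i=16
  [10] .#.#. => #  t=2,i=11
  [9] .#..# => #  t=1,i=2
  [8] .#... => .  t=2,i=6
  [7] ..### => .  t=1,i=4
  [6] ..##. => #  t=0,i=11
  [5] ..#.# => #  t=0,i=15
  [4] ..#.. => #  t=1,i=1
  [3] ...## => #  t=0,i=10
  [2] ...#. => .  t=1,i=14
  [1] ....# => .  t=0,i=9
  [0] ..... => #  t=0,i=7
  bits 00010101011100011000011001111001 = 359761529

359761529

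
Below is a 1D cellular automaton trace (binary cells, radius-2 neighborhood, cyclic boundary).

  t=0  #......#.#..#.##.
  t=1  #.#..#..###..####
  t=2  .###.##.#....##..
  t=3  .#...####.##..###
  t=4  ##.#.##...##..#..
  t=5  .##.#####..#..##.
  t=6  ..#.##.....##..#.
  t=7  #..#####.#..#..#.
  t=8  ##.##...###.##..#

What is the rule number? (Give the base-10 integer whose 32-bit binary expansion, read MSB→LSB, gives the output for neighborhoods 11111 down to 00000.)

97762962

  [31] ##### => .  t=1,i=15
  [30] ####. => .  t=1,i=16
  [29] ###.# => .  t=1,i=0
  [28] ###.. => .  t=1,i=10
  [27] ##.## => .  t=2,i=4
  [26] ##.#. => #  t=0,i=16
  [25] ##..# => .  t=1,i=11
  [24] ##... => #  t=2,i=15
  [23] #.### => #  t=5,i=4
  [22] #.##. => #  t=0,i=14
  [21] #.#.# => .  t=4,i=3
  [20] #.#.. => #  t=0,i=0
  [19] #..## => .  t=1,i=7
  [18] #..#. => .  t=0,i=11
  [17] #...# => #  t=2,i=16
  [16] #.... => #  t=0,i=2
  [15] .#### => #  t=1,i=14
  [14] .###. => .  t=1,i=9
  [13] .##.# => #  t=0,i=15
  [12] .##.. => #  t=2,i=14
  [11] .#.## => #  t=0,i=13
  [10] .#.#. => #  t=0,i=8
  [9] .#..# => #  t=0,i=10
  [8] .#... => .  t=0,i=1
  [7] ..### => #  t=1,i=8
  [6] ..##. => .  t=2,i=13
  [5] ..#.# => .  t=0,i=7
  [4] ..#.. => #  t=1,i=5
  [3] ...## => .  t=2,i=0
  [2] ...#. => .  t=0,i=6
  [1] ....# => #  t=0,i=5
  [0] ..... => .  t=0,i=3
  bits 00000101110100111011111010010010 = 97762962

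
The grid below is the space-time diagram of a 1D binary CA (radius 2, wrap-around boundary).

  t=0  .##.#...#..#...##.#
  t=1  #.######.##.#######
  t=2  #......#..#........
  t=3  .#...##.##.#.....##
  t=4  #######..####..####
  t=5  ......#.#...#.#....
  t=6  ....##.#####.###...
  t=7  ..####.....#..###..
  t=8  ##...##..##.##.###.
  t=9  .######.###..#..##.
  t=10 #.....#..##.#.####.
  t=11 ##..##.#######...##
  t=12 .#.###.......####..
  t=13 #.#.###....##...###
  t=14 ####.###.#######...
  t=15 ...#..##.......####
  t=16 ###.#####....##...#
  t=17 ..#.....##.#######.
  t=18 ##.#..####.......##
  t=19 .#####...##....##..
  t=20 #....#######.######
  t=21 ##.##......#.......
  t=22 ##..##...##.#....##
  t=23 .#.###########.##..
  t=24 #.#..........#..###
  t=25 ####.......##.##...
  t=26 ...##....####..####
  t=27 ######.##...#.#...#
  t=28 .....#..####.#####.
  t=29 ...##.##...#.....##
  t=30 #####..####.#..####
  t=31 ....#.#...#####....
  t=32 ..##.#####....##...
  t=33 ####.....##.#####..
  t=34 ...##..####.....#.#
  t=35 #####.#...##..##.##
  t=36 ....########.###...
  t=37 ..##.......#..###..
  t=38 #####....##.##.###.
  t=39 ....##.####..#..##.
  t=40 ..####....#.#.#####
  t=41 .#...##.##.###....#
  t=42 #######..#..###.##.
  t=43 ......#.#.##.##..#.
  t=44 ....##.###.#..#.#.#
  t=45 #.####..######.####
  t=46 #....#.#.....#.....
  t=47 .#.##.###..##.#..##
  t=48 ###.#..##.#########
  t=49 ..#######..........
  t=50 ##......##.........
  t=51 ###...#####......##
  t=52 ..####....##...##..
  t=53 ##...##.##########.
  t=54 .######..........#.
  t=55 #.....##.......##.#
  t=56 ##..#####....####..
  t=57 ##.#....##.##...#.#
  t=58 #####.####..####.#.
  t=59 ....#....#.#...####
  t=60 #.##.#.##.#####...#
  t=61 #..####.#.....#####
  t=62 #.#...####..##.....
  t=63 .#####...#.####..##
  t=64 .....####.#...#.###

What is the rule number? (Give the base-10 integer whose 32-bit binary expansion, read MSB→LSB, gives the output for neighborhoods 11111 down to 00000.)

893288270

  ##### -> .   bit 31 = 0  t=1,i=4
  ####. -> .   bit 30 = 0  t=1,i=6
  ###.# -> #   bit 29 = 1  t=1,i=0
  ###.. -> #   bit 28 = 1  t=4,i=6
  ##.## -> .   bit 27 = 0  t=1,i=1
  ##.#. -> #   bit 26 = 1  t=0,i=3
  ##..# -> .   bit 25 = 0  t=4,i=7
  ##... -> #   bit 24 = 1  t=6,i=16
  #.### -> .   bit 23 = 0  t=1,i=2
  #.##. -> .   bit 22 = 0  t=0,i=1
  #.#.# -> #   bit 21 = 1  t=0,i=18
  #.#.. -> #   bit 20 = 1  t=0,i=4
  #..## -> #   bit 19 = 1  t=4,i=8
  #..#. -> #   bit 18 = 1  t=0,i=10
  #...# -> #   bit 17 = 1  t=0,i=6
  #.... -> .   bit 16 = 0  t=2,i=2
  .#### -> .   bit 15 = 0  t=1,i=3
  .###. -> #   bit 14 = 1  t=6,i=14
  .##.# -> #   bit 13 = 1  t=0,i=2
  .##.. -> #   bit 12 = 1  t=8,i=1
  .#.## -> #   bit 11 = 1  t=0,i=0
  .#.#. -> #   bit 10 = 1  t=5,i=7
  .#..# -> #   bit 9 = 1  t=0,i=9
  .#... -> #   bit 8 = 1  t=0,i=5
  ..### -> .   bit 7 = 0  t=4,i=9
  ..##. -> #   bit 6 = 1  t=0,i=15
  ..#.# -> .   bit 5 = 0  t=5,i=6
  ..#.. -> .   bit 4 = 0  t=0,i=8
  ...## -> #   bit 3 = 1  t=0,i=14
  ...#. -> #   bit 2 = 1  t=0,i=7
  ....# -> #   bit 1 = 1  t=2,i=5
  ..... -> .   bit 0 = 0  t=2,i=3
  bits 00110101001111100111111101001110 = 893288270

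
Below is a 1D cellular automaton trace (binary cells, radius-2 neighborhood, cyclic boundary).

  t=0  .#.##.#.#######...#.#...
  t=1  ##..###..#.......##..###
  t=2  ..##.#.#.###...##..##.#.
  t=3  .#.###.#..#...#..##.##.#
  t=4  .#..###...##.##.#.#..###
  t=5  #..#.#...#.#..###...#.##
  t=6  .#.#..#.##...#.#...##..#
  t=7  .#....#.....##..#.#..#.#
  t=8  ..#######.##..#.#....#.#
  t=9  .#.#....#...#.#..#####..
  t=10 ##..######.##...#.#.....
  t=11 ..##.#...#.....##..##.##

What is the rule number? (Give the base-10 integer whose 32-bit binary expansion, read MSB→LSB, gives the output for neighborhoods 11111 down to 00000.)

640278846

  ##### -> .   bit 31 = 0  t=0,i=10
  ####. -> .   bit 30 = 0  t=0,i=13
  ###.# -> #   bit 29 = 1  t=3,i=5
  ###.. -> .   bit 28 = 0  t=0,i=14
  ##.## -> .   bit 27 = 0  t=3,i=19
  ##.#. -> #   bit 26 = 1  t=0,i=5
  ##..# -> #   bit 25 = 1  t=1,i=2
  ##... -> .   bit 24 = 0  t=0,i=15
  #.### -> .   bit 23 = 0  t=0,i=8
  #.##. -> .   bit 22 = 0  t=0,i=3
  #.#.# -> #   bit 21 = 1  t=0,i=6
  #.#.. -> .   bit 20 = 0  t=0,i=20
  #..## -> #   bit 19 = 1  t=1,i=3
  #..#. -> .   bit 18 = 0  t=1,i=8
  #...# -> .   bit 17 = 0  t=0,i=16
  #.... -> #   bit 16 = 1  t=0,i=22
  .#### -> #   bit 15 = 1  t=0,i=9
  .###. -> #   bit 14 = 1  t=1,i=5
  .##.# -> #   bit 13 = 1  t=0,i=4
  .##.. -> .   bit 12 = 0  t=1,i=18
  .#.## -> .   bit 11 = 0  t=0,i=2
  .#.#. -> .   bit 10 = 0  t=0,i=19
  .#..# -> .   bit 9 = 0  t=3,i=8
  .#... -> #   bit 8 = 1  t=0,i=21
  ..### -> .   bit 7 = 0  t=1,i=4
  ..##. -> .   bit 6 = 0  t=1,i=17
  ..#.# -> #   bit 5 = 1  t=0,i=1
  ..#.. -> #   bit 4 = 1  t=1,i=9
  ...## -> #   bit 3 = 1  t=1,i=16
  ...#. -> #   bit 2 = 1  t=0,i=0
  ....# -> #   bit 1 = 1  t=0,i=23
  ..... -> .   bit 0 = 0  t=1,i=12
  bits 00100110001010011110000100111110 = 640278846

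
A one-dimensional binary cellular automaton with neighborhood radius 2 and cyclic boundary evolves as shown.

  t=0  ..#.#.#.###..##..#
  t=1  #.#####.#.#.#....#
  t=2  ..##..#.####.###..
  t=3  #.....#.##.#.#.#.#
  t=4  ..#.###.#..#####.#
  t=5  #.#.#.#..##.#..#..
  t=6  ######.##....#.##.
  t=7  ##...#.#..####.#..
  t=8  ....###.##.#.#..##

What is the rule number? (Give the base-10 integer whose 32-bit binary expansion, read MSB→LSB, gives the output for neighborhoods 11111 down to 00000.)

  #####|.  b31=0 t=1,i=4
  ####.|.  b30=0 t=1,i=5
  ###.#|#  b29=1 t=1,i=6
  ###..|#  b28=1 t=0,i=10
  ##.##|.  b27=0 t=1,i=1
  ##.#.|.  b26=0 t=1,i=7
  ##..#|.  b25=0 t=0,i=11
  ##...|.  b24=0 t=2,i=16
  #.###|#  b23=1 t=0,i=8
  #.##.|#  b22=1 t=3,i=8
  #.#.#|#  b21=1 t=0,i=4
  #.#..|.  b20=0 t=1,i=12
  #..##|#  b19=1 t=0,i=12
  #..#.|.  b18=0 t=0,i=1
  #...#|.  b17=0 t=7,i=3
  #....|#  b16=1 t=1,i=14
  .####|#  b15=1 t=1,i=3
  .###.|.  b14=0 t=0,i=9
  .##.#|.  b13=0 t=1,i=0
  .##..|.  b12=0 t=0,i=14
  .#.##|.  b11=0 t=0,i=7
  .#.#.|#  b10=1 t=0,i=3
  .#..#|#  b9=1 t=0,i=0
  .#...|#  b8=1 t=1,i=13
  ..###|.  b7=0 t=4,i=11
  ..##.|.  b6=0 t=0,i=13
  ..#.#|#  b5=1 t=0,i=2
  ..#..|#  b4=1 t=0,i=17
  ...##|.  b3=0 t=1,i=16
  ...#.|#  b2=1 t=3,i=5
  ....#|#  b1=1 t=1,i=15
  .....|.  b0=0 t=3,i=3
  bits 00110000111010011000011100110110 = 820610870

820610870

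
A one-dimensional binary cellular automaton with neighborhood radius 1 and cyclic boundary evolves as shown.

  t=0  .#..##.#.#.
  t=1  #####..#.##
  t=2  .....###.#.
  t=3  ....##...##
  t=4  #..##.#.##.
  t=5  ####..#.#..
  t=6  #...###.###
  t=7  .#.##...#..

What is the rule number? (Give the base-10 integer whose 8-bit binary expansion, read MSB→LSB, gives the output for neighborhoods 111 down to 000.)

  nb ###: next=.  (t=1,i=0, bit7=0)
  nb ##.: next=.  (t=0,i=5, bit6=0)
  nb #.#: next=.  (t=0,i=6, bit5=0)
  nb #..: next=#  (t=0,i=2, bit4=1)
  nb .##: next=#  (t=0,i=4, bit3=1)
  nb .#.: next=#  (t=0,i=1, bit2=1)
  nb ..#: next=#  (t=0,i=0, bit1=1)
  nb ...: next=.  (t=2,i=0, bit0=0)
  bits 00011110 = 30

30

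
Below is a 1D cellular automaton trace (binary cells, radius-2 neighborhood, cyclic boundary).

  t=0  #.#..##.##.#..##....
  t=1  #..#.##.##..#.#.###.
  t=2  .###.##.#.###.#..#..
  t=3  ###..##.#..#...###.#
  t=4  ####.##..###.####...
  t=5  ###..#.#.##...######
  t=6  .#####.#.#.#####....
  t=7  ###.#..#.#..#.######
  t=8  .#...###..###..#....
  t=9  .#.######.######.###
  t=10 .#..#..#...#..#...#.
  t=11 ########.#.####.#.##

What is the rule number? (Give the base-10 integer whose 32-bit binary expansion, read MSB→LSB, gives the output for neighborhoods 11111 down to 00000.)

  #####|.  b31=0 t=5,i=0
  ####.|#  b30=1 t=3,i=1
  ###.#|.  b29=0 t=1,i=18
  ###..|#  b28=1 t=3,i=2
  ##.##|.  b27=0 t=0,i=7
  ##.#.|.  b26=0 t=0,i=10
  ##..#|#  b25=1 t=1,i=10
  ##...|#  b24=1 t=0,i=16
  #.###|.  b23=0 t=1,i=16
  #.##.|#  b22=1 t=0,i=8
  #.#.#|#  b21=1 t=1,i=14
  #.#..|.  b20=0 t=0,i=2
  #..##|.  b19=0 t=0,i=4
  #..#.|#  b18=1 t=1,i=2
  #...#|#  b17=1 t=2,i=19
  #....|#  b16=1 t=0,i=17
  .####|#  b15=1 t=3,i=0
  .###.|#  b14=1 t=1,i=17
  .##.#|#  b13=1 t=0,i=6
  .##..|.  b12=0 t=0,i=15
  .#.##|.  b11=0 t=1,i=4
  .#.#.|.  b10=0 t=0,i=1
  .#..#|#  b9=1 t=0,i=3
  .#...|.  b8=0 t=2,i=18
  ..###|#  b7=1 t=2,i=1
  ..##.|#  b6=1 t=0,i=5
  ..#.#|#  b5=1 t=0,i=0
  ..#..|#  b4=1 t=2,i=17
  ...##|#  b3=1 t=2,i=0
  ...#.|.  b2=0 t=0,i=19
  ....#|#  b1=1 t=0,i=18
  .....|#  b0=1 t=6,i=18
  bits 01010011011001111110001011111011 = 1399317243

1399317243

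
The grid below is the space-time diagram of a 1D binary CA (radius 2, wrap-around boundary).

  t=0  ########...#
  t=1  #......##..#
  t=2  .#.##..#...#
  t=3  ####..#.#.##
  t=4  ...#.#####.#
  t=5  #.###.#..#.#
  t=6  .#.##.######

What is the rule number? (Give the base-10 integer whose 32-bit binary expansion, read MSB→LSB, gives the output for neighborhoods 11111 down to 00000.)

963956709

  ##### -> .   bit 31 = 0  t=0,i=1
  ####. -> .   bit 30 = 0  t=0,i=6
  ###.# -> #   bit 29 = 1  t=4,i=9
  ###.. -> #   bit 28 = 1  t=0,i=7
  ##.## -> #   bit 27 = 1  t=5,i=1
  ##.#. -> .   bit 26 = 0  t=4,i=10
  ##..# -> .   bit 25 = 0  t=1,i=9
  ##... -> #   bit 24 = 1  t=0,i=8
  #.### -> .   bit 23 = 0  t=3,i=10
  #.##. -> #   bit 22 = 1  t=2,i=3
  #.#.# -> #   bit 21 = 1  t=2,i=1
  #.#.. -> #   bit 20 = 1  t=4,i=11
  #..## -> .   bit 19 = 0  t=1,i=10
  #..#. -> #   bit 18 = 1  t=2,i=6
  #...# -> .   bit 17 = 0  t=0,i=9
  #.... -> .   bit 16 = 0  t=1,i=2
  .#### -> #   bit 15 = 1  t=0,i=0
  .###. -> #   bit 14 = 1  t=5,i=3
  .##.# -> .   bit 13 = 0  t=5,i=0
  .##.. -> .   bit 12 = 0  t=1,i=0
  .#.## -> #   bit 11 = 1  t=2,i=2
  .#.#. -> #   bit 10 = 1  t=2,i=0
  .#..# -> #   bit 9 = 1  t=5,i=7
  .#... -> #   bit 8 = 1  t=2,i=8
  ..### -> #   bit 7 = 1  t=0,i=11
  ..##. -> #   bit 6 = 1  t=1,i=7
  ..#.# -> #   bit 5 = 1  t=2,i=11
  ..#.. -> .   bit 4 = 0  t=2,i=7
  ...## -> .   bit 3 = 0  t=0,i=10
  ...#. -> #   bit 2 = 1  t=2,i=10
  ....# -> .   bit 1 = 0  t=1,i=5
  ..... -> #   bit 0 = 1  t=1,i=3
  bits 00111001011101001100111111100101 = 963956709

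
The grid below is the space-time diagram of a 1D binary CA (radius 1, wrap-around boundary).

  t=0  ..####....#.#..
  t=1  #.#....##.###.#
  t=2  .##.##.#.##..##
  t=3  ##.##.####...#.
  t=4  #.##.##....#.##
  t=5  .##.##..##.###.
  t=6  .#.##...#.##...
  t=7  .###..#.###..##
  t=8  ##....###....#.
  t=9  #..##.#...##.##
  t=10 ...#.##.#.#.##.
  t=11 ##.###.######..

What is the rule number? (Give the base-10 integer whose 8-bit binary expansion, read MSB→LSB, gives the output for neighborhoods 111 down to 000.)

45

  [7] ### => .  t=0,i=3
  [6] ##. => .  t=0,i=5
  [5] #.# => #  t=0,i=11
  [4] #.. => .  t=0,i=6
  [3] .## => #  t=0,i=2
  [2] .#. => #  t=0,i=10
  [1] ..# => .  t=0,i=1
  [0] ... => #  t=0,i=0
  bits 00101101 = 45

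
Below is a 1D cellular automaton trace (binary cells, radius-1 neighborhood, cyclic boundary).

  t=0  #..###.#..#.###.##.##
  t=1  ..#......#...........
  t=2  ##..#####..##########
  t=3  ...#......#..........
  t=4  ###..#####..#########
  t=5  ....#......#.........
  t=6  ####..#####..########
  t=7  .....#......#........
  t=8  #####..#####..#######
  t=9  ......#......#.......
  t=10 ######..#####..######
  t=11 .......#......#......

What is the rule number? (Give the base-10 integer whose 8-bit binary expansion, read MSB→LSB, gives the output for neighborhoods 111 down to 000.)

  ###|.  b7=0 t=0,i=4
  ##.|.  b6=0 t=0,i=0
  #.#|.  b5=0 t=0,i=6
  #..|.  b4=0 t=0,i=1
  .##|.  b3=0 t=0,i=3
  .#.|.  b2=0 t=0,i=7
  ..#|#  b1=1 t=0,i=2
  ...|#  b0=1 t=1,i=0
  bits 00000011 = 3

3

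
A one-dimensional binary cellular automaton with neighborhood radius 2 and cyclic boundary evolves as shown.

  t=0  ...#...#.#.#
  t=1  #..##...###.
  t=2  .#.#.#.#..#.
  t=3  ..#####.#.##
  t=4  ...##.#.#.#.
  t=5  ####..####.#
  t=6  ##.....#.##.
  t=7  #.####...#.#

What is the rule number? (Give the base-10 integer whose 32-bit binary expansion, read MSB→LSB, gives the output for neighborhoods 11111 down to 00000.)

  #####|#  b31=1 t=3,i=4
  ####.|.  b30=0 t=3,i=5
  ###.#|#  b29=1 t=1,i=10
  ###..|.  b28=0 t=5,i=3
  ##.##|#  b27=1 t=5,i=10
  ##.#.|.  b26=0 t=1,i=11
  ##..#|.  b25=0 t=3,i=0
  ##...|#  b24=1 t=1,i=5
  #.###|.  b23=0 t=5,i=11
  #.##.|#  b22=1 t=3,i=10
  #.#.#|#  b21=1 t=0,i=9
  #.#..|.  b20=0 t=0,i=11
  #..##|.  b19=0 t=1,i=2
  #..#.|.  b18=0 t=2,i=0
  #...#|.  b17=0 t=0,i=1
  #....|#  b16=1 t=4,i=0
  .####|#  b15=1 t=3,i=3
  .###.|.  b14=0 t=1,i=9
  .##.#|.  b13=0 t=4,i=4
  .##..|.  b12=0 t=1,i=4
  .#.##|.  b11=0 t=3,i=9
  .#.#.|#  b10=1 t=0,i=8
  .#..#|#  b9=1 t=1,i=1
  .#...|#  b8=1 t=0,i=0
  ..###|.  b7=0 t=1,i=8
  ..##.|#  b6=1 t=1,i=3
  ..#.#|.  b5=0 t=0,i=7
  ..#..|#  b4=1 t=0,i=3
  ...##|#  b3=1 t=1,i=7
  ...#.|.  b2=0 t=0,i=2
  ....#|#  b1=1 t=4,i=1
  .....|#  b0=1 t=6,i=4
  bits 10101001011000011000011101011011 = 2841741147

2841741147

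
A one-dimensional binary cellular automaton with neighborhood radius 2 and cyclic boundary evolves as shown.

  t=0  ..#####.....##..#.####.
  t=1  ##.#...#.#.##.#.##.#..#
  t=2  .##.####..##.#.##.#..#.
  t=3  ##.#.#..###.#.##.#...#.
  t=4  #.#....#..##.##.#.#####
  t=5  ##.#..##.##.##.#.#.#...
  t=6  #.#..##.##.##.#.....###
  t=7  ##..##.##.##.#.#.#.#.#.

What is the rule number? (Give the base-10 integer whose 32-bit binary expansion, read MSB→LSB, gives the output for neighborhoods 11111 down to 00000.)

  [31] ##### => .  t=0,i=4
  [30] ####. => .  t=0,i=5
  [29] ###.# => #  t=1,i=1
  [28] ###.. => .  t=0,i=6
  [27] ##.## => #  t=2,i=3
  [26] ##.#. => #  t=1,i=2
  [25] ##..# => #  t=0,i=14
  [24] ##... => #  t=0,i=7
  [23] #.### => .  t=0,i=18
  [22] #.##. => #  t=1,i=11
  [21] #.#.# => .  t=1,i=9
  [20] #.#.. => .  t=1,i=3
  [19] #..## => #  t=1,i=21
  [18] #..#. => .  t=0,i=15
  [17] #...# => #  t=0,i=0
  [16] #.... => .  t=0,i=8
  [15] .#### => #  t=0,i=3
  [14] .###. => .  t=1,i=0
  [13] .##.# => .  t=1,i=12
  [12] .##.. => .  t=0,i=13
  [11] .#.## => #  t=0,i=17
  [10] .#.#. => .  t=1,i=8
  [9] .#..# => .  t=1,i=20
  [8] .#... => #  t=1,i=4
  [7] ..### => .  t=0,i=2
  [6] ..##. => #  t=0,i=12
  [5] ..#.# => #  t=0,i=16
  [4] ..#.. => #  t=2,i=21
  [3] ...## => #  t=0,i=1
  [2] ...#. => #  t=1,i=6
  [1] ....# => .  t=0,i=10
  [0] ..... => #  t=0,i=9
  bits 00101111010010101000100101111101 = 793414013

793414013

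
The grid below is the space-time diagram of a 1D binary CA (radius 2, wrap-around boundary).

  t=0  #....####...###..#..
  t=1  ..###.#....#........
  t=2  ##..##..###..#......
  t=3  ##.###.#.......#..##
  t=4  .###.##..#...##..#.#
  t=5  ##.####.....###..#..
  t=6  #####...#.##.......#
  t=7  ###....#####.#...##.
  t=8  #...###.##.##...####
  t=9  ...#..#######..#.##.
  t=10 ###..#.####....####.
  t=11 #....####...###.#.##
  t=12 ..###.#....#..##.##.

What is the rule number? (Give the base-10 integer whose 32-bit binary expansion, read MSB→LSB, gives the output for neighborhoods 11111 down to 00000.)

2898901102

  nb #####: next=#  (t=6,i=1, bit31=1)
  nb ####.: next=.  (t=0,i=7, bit30=0)
  nb ###.#: next=#  (t=1,i=4, bit29=1)
  nb ###..: next=.  (t=0,i=8, bit28=0)
  nb ##.##: next=#  (t=3,i=2, bit27=1)
  nb ##.#.: next=#  (t=1,i=5, bit26=1)
  nb ##..#: next=.  (t=0,i=15, bit25=0)
  nb ##...: next=.  (t=0,i=9, bit24=0)
  nb #.###: next=#  (t=3,i=3, bit23=1)
  nb #.##.: next=#  (t=4,i=5, bit22=1)
  nb #.#.#: next=.  (t=4,i=19, bit21=0)
  nb #.#..: next=.  (t=1,i=6, bit20=0)
  nb #..##: next=#  (t=2,i=3, bit19=1)
  nb #..#.: next=.  (t=0,i=16, bit18=0)
  nb #...#: next=.  (t=0,i=10, bit17=0)
  nb #....: next=#  (t=0,i=2, bit16=1)
  nb .####: next=#  (t=0,i=6, bit15=1)
  nb .###.: next=.  (t=0,i=13, bit14=0)
  nb .##.#: next=#  (t=5,i=1, bit13=1)
  nb .##..: next=#  (t=2,i=1, bit12=1)
  nb .#.##: next=#  (t=4,i=0, bit11=1)
  nb .#.#.: next=.  (t=4,i=18, bit10=0)
  nb .#..#: next=.  (t=0,i=18, bit9=0)
  nb .#...: next=.  (t=0,i=1, bit8=0)
  nb ..###: next=.  (t=0,i=5, bit7=0)
  nb ..##.: next=#  (t=2,i=0, bit6=1)
  nb ..#.#: next=#  (t=4,i=17, bit5=1)
  nb ..#..: next=.  (t=0,i=0, bit4=0)
  nb ...##: next=#  (t=0,i=4, bit3=1)
  nb ...#.: next=#  (t=1,i=10, bit2=1)
  nb ....#: next=#  (t=0,i=3, bit1=1)
  nb .....: next=.  (t=1,i=14, bit0=0)
  bits 10101100110010011011100001101110 = 2898901102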